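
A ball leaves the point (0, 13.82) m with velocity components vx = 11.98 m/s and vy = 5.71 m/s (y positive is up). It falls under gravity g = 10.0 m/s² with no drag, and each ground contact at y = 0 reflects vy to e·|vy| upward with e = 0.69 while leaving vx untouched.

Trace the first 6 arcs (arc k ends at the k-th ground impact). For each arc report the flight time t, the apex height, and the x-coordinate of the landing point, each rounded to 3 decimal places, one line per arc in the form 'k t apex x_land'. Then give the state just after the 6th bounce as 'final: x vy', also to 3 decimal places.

Arc 1: start y=13.820, vy=5.710 → t=2.329, apex=15.450, x_land=27.900, impact vy=-17.579
  bounce: vy ← 0.69·17.579 = 12.129
Arc 2: start y=0.000, vy=12.129 → t=2.426, apex=7.356, x_land=56.961, impact vy=-12.129
  bounce: vy ← 0.69·12.129 = 8.369
Arc 3: start y=0.000, vy=8.369 → t=1.674, apex=3.502, x_land=77.014, impact vy=-8.369
  bounce: vy ← 0.69·8.369 = 5.775
Arc 4: start y=0.000, vy=5.775 → t=1.155, apex=1.667, x_land=90.850, impact vy=-5.775
  bounce: vy ← 0.69·5.775 = 3.985
Arc 5: start y=0.000, vy=3.985 → t=0.797, apex=0.794, x_land=100.397, impact vy=-3.985
  bounce: vy ← 0.69·3.985 = 2.749
Arc 6: start y=0.000, vy=2.749 → t=0.550, apex=0.378, x_land=106.984, impact vy=-2.749
  bounce: vy ← 0.69·2.749 = 1.897

1 2.329 15.450 27.900
2 2.426 7.356 56.961
3 1.674 3.502 77.014
4 1.155 1.667 90.850
5 0.797 0.794 100.397
6 0.550 0.378 106.984
final: 106.984 1.897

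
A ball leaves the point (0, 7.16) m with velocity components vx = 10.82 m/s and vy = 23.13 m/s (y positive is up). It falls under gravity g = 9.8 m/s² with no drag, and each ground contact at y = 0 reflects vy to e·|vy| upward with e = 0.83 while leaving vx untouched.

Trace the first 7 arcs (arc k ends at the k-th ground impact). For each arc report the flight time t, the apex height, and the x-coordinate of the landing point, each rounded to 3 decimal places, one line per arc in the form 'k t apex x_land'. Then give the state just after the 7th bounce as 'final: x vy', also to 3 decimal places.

1 5.012 34.456 54.229
2 4.402 23.737 101.858
3 3.654 16.352 141.390
4 3.032 11.265 174.201
5 2.517 7.760 201.435
6 2.089 5.346 224.038
7 1.734 3.683 242.799
final: 242.799 7.052

Arc 1: start y=7.160, vy=23.130 → t=5.012, apex=34.456, x_land=54.229, impact vy=-25.987
  bounce: vy ← 0.83·25.987 = 21.569
Arc 2: start y=0.000, vy=21.569 → t=4.402, apex=23.737, x_land=101.858, impact vy=-21.569
  bounce: vy ← 0.83·21.569 = 17.903
Arc 3: start y=0.000, vy=17.903 → t=3.654, apex=16.352, x_land=141.390, impact vy=-17.903
  bounce: vy ← 0.83·17.903 = 14.859
Arc 4: start y=0.000, vy=14.859 → t=3.032, apex=11.265, x_land=174.201, impact vy=-14.859
  bounce: vy ← 0.83·14.859 = 12.333
Arc 5: start y=0.000, vy=12.333 → t=2.517, apex=7.760, x_land=201.435, impact vy=-12.333
  bounce: vy ← 0.83·12.333 = 10.236
Arc 6: start y=0.000, vy=10.236 → t=2.089, apex=5.346, x_land=224.038, impact vy=-10.236
  bounce: vy ← 0.83·10.236 = 8.496
Arc 7: start y=0.000, vy=8.496 → t=1.734, apex=3.683, x_land=242.799, impact vy=-8.496
  bounce: vy ← 0.83·8.496 = 7.052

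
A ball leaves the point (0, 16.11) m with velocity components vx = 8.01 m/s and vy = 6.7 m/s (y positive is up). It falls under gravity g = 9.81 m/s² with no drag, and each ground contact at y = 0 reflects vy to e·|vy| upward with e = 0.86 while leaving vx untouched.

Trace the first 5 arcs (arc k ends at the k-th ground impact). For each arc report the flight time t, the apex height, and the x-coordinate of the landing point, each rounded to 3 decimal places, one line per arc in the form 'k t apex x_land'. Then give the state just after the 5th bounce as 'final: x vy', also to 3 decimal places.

Arc 1: start y=16.110, vy=6.700 → t=2.620, apex=18.398, x_land=20.984, impact vy=-18.999
  bounce: vy ← 0.86·18.999 = 16.339
Arc 2: start y=0.000, vy=16.339 → t=3.331, apex=13.607, x_land=47.666, impact vy=-16.339
  bounce: vy ← 0.86·16.339 = 14.052
Arc 3: start y=0.000, vy=14.052 → t=2.865, apex=10.064, x_land=70.613, impact vy=-14.052
  bounce: vy ← 0.86·14.052 = 12.085
Arc 4: start y=0.000, vy=12.085 → t=2.464, apex=7.443, x_land=90.348, impact vy=-12.085
  bounce: vy ← 0.86·12.085 = 10.393
Arc 5: start y=0.000, vy=10.393 → t=2.119, apex=5.505, x_land=107.319, impact vy=-10.393
  bounce: vy ← 0.86·10.393 = 8.938

1 2.620 18.398 20.984
2 3.331 13.607 47.666
3 2.865 10.064 70.613
4 2.464 7.443 90.348
5 2.119 5.505 107.319
final: 107.319 8.938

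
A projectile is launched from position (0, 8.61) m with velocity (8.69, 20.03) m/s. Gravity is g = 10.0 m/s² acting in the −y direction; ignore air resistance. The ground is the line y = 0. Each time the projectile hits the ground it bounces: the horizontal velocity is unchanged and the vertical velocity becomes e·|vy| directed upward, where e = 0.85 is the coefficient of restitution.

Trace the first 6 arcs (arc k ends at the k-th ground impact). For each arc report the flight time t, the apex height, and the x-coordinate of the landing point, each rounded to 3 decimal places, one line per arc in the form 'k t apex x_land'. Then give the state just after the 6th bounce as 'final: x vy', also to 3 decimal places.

1 4.398 28.670 38.215
2 4.071 20.714 73.590
3 3.460 14.966 103.659
4 2.941 10.813 129.217
5 2.500 7.812 150.942
6 2.125 5.644 169.408
final: 169.408 9.031

Arc 1: start y=8.610, vy=20.030 → t=4.398, apex=28.670, x_land=38.215, impact vy=-23.946
  bounce: vy ← 0.85·23.946 = 20.354
Arc 2: start y=0.000, vy=20.354 → t=4.071, apex=20.714, x_land=73.590, impact vy=-20.354
  bounce: vy ← 0.85·20.354 = 17.301
Arc 3: start y=0.000, vy=17.301 → t=3.460, apex=14.966, x_land=103.659, impact vy=-17.301
  bounce: vy ← 0.85·17.301 = 14.706
Arc 4: start y=0.000, vy=14.706 → t=2.941, apex=10.813, x_land=129.217, impact vy=-14.706
  bounce: vy ← 0.85·14.706 = 12.500
Arc 5: start y=0.000, vy=12.500 → t=2.500, apex=7.812, x_land=150.942, impact vy=-12.500
  bounce: vy ← 0.85·12.500 = 10.625
Arc 6: start y=0.000, vy=10.625 → t=2.125, apex=5.644, x_land=169.408, impact vy=-10.625
  bounce: vy ← 0.85·10.625 = 9.031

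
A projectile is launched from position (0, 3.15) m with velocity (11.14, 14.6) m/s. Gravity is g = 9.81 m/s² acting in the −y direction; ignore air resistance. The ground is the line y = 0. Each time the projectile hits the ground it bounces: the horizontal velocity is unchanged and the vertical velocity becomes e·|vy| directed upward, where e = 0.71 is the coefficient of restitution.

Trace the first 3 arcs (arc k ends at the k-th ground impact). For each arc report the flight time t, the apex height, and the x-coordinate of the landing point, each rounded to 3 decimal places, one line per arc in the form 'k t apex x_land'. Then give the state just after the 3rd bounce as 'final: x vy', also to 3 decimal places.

1 3.179 14.014 35.410
2 2.400 7.065 62.148
3 1.704 3.561 81.133
final: 81.133 5.935

Arc 1: start y=3.150, vy=14.600 → t=3.179, apex=14.014, x_land=35.410, impact vy=-16.582
  bounce: vy ← 0.71·16.582 = 11.773
Arc 2: start y=0.000, vy=11.773 → t=2.400, apex=7.065, x_land=62.148, impact vy=-11.773
  bounce: vy ← 0.71·11.773 = 8.359
Arc 3: start y=0.000, vy=8.359 → t=1.704, apex=3.561, x_land=81.133, impact vy=-8.359
  bounce: vy ← 0.71·8.359 = 5.935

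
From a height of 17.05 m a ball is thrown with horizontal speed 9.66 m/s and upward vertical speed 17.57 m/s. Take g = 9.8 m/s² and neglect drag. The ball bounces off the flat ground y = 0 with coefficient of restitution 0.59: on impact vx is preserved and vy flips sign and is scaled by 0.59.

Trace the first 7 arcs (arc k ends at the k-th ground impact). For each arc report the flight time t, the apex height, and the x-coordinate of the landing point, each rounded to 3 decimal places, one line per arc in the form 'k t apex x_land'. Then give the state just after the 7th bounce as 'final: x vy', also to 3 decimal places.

Arc 1: start y=17.050, vy=17.570 → t=4.380, apex=32.800, x_land=42.312, impact vy=-25.355
  bounce: vy ← 0.59·25.355 = 14.960
Arc 2: start y=0.000, vy=14.960 → t=3.053, apex=11.418, x_land=71.804, impact vy=-14.960
  bounce: vy ← 0.59·14.960 = 8.826
Arc 3: start y=0.000, vy=8.826 → t=1.801, apex=3.975, x_land=89.204, impact vy=-8.826
  bounce: vy ← 0.59·8.826 = 5.207
Arc 4: start y=0.000, vy=5.207 → t=1.063, apex=1.384, x_land=99.470, impact vy=-5.207
  bounce: vy ← 0.59·5.207 = 3.072
Arc 5: start y=0.000, vy=3.072 → t=0.627, apex=0.482, x_land=105.527, impact vy=-3.072
  bounce: vy ← 0.59·3.072 = 1.813
Arc 6: start y=0.000, vy=1.813 → t=0.370, apex=0.168, x_land=109.100, impact vy=-1.813
  bounce: vy ← 0.59·1.813 = 1.069
Arc 7: start y=0.000, vy=1.069 → t=0.218, apex=0.058, x_land=111.209, impact vy=-1.069
  bounce: vy ← 0.59·1.069 = 0.631

1 4.380 32.800 42.312
2 3.053 11.418 71.804
3 1.801 3.975 89.204
4 1.063 1.384 99.470
5 0.627 0.482 105.527
6 0.370 0.168 109.100
7 0.218 0.058 111.209
final: 111.209 0.631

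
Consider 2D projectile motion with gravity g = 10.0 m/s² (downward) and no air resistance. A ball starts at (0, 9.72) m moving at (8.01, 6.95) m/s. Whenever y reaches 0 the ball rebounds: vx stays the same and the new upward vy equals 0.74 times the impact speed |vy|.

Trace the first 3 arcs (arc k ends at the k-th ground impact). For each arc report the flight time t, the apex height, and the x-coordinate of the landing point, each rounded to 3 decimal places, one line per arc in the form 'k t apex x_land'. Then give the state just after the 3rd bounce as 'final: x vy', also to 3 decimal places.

Arc 1: start y=9.720, vy=6.950 → t=2.253, apex=12.135, x_land=18.046, impact vy=-15.579
  bounce: vy ← 0.74·15.579 = 11.528
Arc 2: start y=0.000, vy=11.528 → t=2.306, apex=6.645, x_land=36.514, impact vy=-11.528
  bounce: vy ← 0.74·11.528 = 8.531
Arc 3: start y=0.000, vy=8.531 → t=1.706, apex=3.639, x_land=50.181, impact vy=-8.531
  bounce: vy ← 0.74·8.531 = 6.313

1 2.253 12.135 18.046
2 2.306 6.645 36.514
3 1.706 3.639 50.181
final: 50.181 6.313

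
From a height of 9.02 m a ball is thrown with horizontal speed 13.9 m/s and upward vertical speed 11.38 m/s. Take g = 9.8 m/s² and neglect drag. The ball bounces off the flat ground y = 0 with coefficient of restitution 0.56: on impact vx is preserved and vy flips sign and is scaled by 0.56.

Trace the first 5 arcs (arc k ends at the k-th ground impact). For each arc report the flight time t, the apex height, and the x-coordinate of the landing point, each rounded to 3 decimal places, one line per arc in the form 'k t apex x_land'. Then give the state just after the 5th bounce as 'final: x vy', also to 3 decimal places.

1 2.947 15.627 40.964
2 2.000 4.901 68.766
3 1.120 1.537 84.336
4 0.627 0.482 93.054
5 0.351 0.151 97.937
final: 97.937 0.964

Arc 1: start y=9.020, vy=11.380 → t=2.947, apex=15.627, x_land=40.964, impact vy=-17.501
  bounce: vy ← 0.56·17.501 = 9.801
Arc 2: start y=0.000, vy=9.801 → t=2.000, apex=4.901, x_land=68.766, impact vy=-9.801
  bounce: vy ← 0.56·9.801 = 5.488
Arc 3: start y=0.000, vy=5.488 → t=1.120, apex=1.537, x_land=84.336, impact vy=-5.488
  bounce: vy ← 0.56·5.488 = 3.074
Arc 4: start y=0.000, vy=3.074 → t=0.627, apex=0.482, x_land=93.054, impact vy=-3.074
  bounce: vy ← 0.56·3.074 = 1.721
Arc 5: start y=0.000, vy=1.721 → t=0.351, apex=0.151, x_land=97.937, impact vy=-1.721
  bounce: vy ← 0.56·1.721 = 0.964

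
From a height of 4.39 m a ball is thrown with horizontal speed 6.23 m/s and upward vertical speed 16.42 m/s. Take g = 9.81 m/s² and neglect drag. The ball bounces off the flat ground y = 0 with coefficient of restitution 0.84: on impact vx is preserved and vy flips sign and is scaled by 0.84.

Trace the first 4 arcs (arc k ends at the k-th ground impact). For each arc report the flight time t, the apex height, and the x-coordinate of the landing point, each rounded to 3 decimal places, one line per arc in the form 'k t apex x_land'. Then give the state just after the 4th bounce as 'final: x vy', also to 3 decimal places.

Arc 1: start y=4.390, vy=16.420 → t=3.596, apex=18.132, x_land=22.406, impact vy=-18.861
  bounce: vy ← 0.84·18.861 = 15.843
Arc 2: start y=0.000, vy=15.843 → t=3.230, apex=12.794, x_land=42.529, impact vy=-15.843
  bounce: vy ← 0.84·15.843 = 13.309
Arc 3: start y=0.000, vy=13.309 → t=2.713, apex=9.027, x_land=59.433, impact vy=-13.309
  bounce: vy ← 0.84·13.309 = 11.179
Arc 4: start y=0.000, vy=11.179 → t=2.279, apex=6.370, x_land=73.632, impact vy=-11.179
  bounce: vy ← 0.84·11.179 = 9.390

1 3.596 18.132 22.406
2 3.230 12.794 42.529
3 2.713 9.027 59.433
4 2.279 6.370 73.632
final: 73.632 9.390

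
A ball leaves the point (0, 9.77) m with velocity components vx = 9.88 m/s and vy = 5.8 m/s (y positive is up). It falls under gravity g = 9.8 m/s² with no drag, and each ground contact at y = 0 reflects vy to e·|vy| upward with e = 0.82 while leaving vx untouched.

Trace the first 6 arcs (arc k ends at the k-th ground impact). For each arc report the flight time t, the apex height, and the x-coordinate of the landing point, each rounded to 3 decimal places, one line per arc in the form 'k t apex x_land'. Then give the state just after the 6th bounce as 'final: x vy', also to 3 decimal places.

1 2.123 11.486 20.974
2 2.511 7.723 45.782
3 2.059 5.193 66.125
4 1.688 3.492 82.806
5 1.384 2.348 96.484
6 1.135 1.579 107.701
final: 107.701 4.561

Arc 1: start y=9.770, vy=5.800 → t=2.123, apex=11.486, x_land=20.974, impact vy=-15.004
  bounce: vy ← 0.82·15.004 = 12.304
Arc 2: start y=0.000, vy=12.304 → t=2.511, apex=7.723, x_land=45.782, impact vy=-12.304
  bounce: vy ← 0.82·12.304 = 10.089
Arc 3: start y=0.000, vy=10.089 → t=2.059, apex=5.193, x_land=66.125, impact vy=-10.089
  bounce: vy ← 0.82·10.089 = 8.273
Arc 4: start y=0.000, vy=8.273 → t=1.688, apex=3.492, x_land=82.806, impact vy=-8.273
  bounce: vy ← 0.82·8.273 = 6.784
Arc 5: start y=0.000, vy=6.784 → t=1.384, apex=2.348, x_land=96.484, impact vy=-6.784
  bounce: vy ← 0.82·6.784 = 5.563
Arc 6: start y=0.000, vy=5.563 → t=1.135, apex=1.579, x_land=107.701, impact vy=-5.563
  bounce: vy ← 0.82·5.563 = 4.561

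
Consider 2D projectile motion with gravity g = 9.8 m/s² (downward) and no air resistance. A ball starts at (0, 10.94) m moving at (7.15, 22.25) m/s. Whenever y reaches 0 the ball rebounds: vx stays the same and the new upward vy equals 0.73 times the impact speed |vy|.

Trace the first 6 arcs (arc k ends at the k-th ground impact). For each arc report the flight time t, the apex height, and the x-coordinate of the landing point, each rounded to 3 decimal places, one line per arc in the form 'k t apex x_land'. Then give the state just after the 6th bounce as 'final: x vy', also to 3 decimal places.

1 4.988 36.198 35.667
2 3.968 19.290 64.040
3 2.897 10.280 84.752
4 2.115 5.478 99.872
5 1.544 2.919 110.910
6 1.127 1.556 118.967
final: 118.967 4.031

Arc 1: start y=10.940, vy=22.250 → t=4.988, apex=36.198, x_land=35.667, impact vy=-26.636
  bounce: vy ← 0.73·26.636 = 19.444
Arc 2: start y=0.000, vy=19.444 → t=3.968, apex=19.290, x_land=64.040, impact vy=-19.444
  bounce: vy ← 0.73·19.444 = 14.194
Arc 3: start y=0.000, vy=14.194 → t=2.897, apex=10.280, x_land=84.752, impact vy=-14.194
  bounce: vy ← 0.73·14.194 = 10.362
Arc 4: start y=0.000, vy=10.362 → t=2.115, apex=5.478, x_land=99.872, impact vy=-10.362
  bounce: vy ← 0.73·10.362 = 7.564
Arc 5: start y=0.000, vy=7.564 → t=1.544, apex=2.919, x_land=110.910, impact vy=-7.564
  bounce: vy ← 0.73·7.564 = 5.522
Arc 6: start y=0.000, vy=5.522 → t=1.127, apex=1.556, x_land=118.967, impact vy=-5.522
  bounce: vy ← 0.73·5.522 = 4.031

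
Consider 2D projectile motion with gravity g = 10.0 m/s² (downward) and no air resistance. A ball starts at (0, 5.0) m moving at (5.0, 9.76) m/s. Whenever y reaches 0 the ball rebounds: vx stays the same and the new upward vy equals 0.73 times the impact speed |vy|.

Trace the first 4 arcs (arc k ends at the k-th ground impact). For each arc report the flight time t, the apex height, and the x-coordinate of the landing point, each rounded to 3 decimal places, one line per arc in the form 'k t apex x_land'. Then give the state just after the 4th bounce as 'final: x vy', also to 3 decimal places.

Arc 1: start y=5.000, vy=9.760 → t=2.373, apex=9.763, x_land=11.867, impact vy=-13.973
  bounce: vy ← 0.73·13.973 = 10.201
Arc 2: start y=0.000, vy=10.201 → t=2.040, apex=5.203, x_land=22.067, impact vy=-10.201
  bounce: vy ← 0.73·10.201 = 7.446
Arc 3: start y=0.000, vy=7.446 → t=1.489, apex=2.772, x_land=29.514, impact vy=-7.446
  bounce: vy ← 0.73·7.446 = 5.436
Arc 4: start y=0.000, vy=5.436 → t=1.087, apex=1.477, x_land=34.950, impact vy=-5.436
  bounce: vy ← 0.73·5.436 = 3.968

1 2.373 9.763 11.867
2 2.040 5.203 22.067
3 1.489 2.772 29.514
4 1.087 1.477 34.950
final: 34.950 3.968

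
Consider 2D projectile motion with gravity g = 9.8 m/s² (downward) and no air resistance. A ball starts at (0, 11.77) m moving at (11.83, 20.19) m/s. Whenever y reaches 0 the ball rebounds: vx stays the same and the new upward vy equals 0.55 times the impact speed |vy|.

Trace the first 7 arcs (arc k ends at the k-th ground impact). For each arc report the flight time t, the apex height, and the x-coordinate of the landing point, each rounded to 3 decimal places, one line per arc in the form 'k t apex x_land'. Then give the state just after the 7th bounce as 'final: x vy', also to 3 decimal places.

1 4.638 32.568 54.871
2 2.836 9.852 88.419
3 1.560 2.980 106.871
4 0.858 0.901 117.019
5 0.472 0.273 122.601
6 0.260 0.082 125.671
7 0.143 0.025 127.359
final: 127.359 0.385

Arc 1: start y=11.770, vy=20.190 → t=4.638, apex=32.568, x_land=54.871, impact vy=-25.265
  bounce: vy ← 0.55·25.265 = 13.896
Arc 2: start y=0.000, vy=13.896 → t=2.836, apex=9.852, x_land=88.419, impact vy=-13.896
  bounce: vy ← 0.55·13.896 = 7.643
Arc 3: start y=0.000, vy=7.643 → t=1.560, apex=2.980, x_land=106.871, impact vy=-7.643
  bounce: vy ← 0.55·7.643 = 4.203
Arc 4: start y=0.000, vy=4.203 → t=0.858, apex=0.901, x_land=117.019, impact vy=-4.203
  bounce: vy ← 0.55·4.203 = 2.312
Arc 5: start y=0.000, vy=2.312 → t=0.472, apex=0.273, x_land=122.601, impact vy=-2.312
  bounce: vy ← 0.55·2.312 = 1.272
Arc 6: start y=0.000, vy=1.272 → t=0.260, apex=0.082, x_land=125.671, impact vy=-1.272
  bounce: vy ← 0.55·1.272 = 0.699
Arc 7: start y=0.000, vy=0.699 → t=0.143, apex=0.025, x_land=127.359, impact vy=-0.699
  bounce: vy ← 0.55·0.699 = 0.385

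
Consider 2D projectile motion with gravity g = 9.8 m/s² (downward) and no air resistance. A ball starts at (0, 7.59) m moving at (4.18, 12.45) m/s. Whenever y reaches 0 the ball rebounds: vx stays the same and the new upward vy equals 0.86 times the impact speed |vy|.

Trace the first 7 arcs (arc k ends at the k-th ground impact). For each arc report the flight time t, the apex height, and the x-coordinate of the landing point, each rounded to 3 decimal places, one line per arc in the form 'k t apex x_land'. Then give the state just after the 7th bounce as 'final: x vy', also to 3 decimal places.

Arc 1: start y=7.590, vy=12.450 → t=3.049, apex=15.498, x_land=12.744, impact vy=-17.429
  bounce: vy ← 0.86·17.429 = 14.989
Arc 2: start y=0.000, vy=14.989 → t=3.059, apex=11.463, x_land=25.531, impact vy=-14.989
  bounce: vy ← 0.86·14.989 = 12.890
Arc 3: start y=0.000, vy=12.890 → t=2.631, apex=8.478, x_land=36.527, impact vy=-12.890
  bounce: vy ← 0.86·12.890 = 11.086
Arc 4: start y=0.000, vy=11.086 → t=2.262, apex=6.270, x_land=45.984, impact vy=-11.086
  bounce: vy ← 0.86·11.086 = 9.534
Arc 5: start y=0.000, vy=9.534 → t=1.946, apex=4.637, x_land=54.117, impact vy=-9.534
  bounce: vy ← 0.86·9.534 = 8.199
Arc 6: start y=0.000, vy=8.199 → t=1.673, apex=3.430, x_land=61.111, impact vy=-8.199
  bounce: vy ← 0.86·8.199 = 7.051
Arc 7: start y=0.000, vy=7.051 → t=1.439, apex=2.537, x_land=67.126, impact vy=-7.051
  bounce: vy ← 0.86·7.051 = 6.064

1 3.049 15.498 12.744
2 3.059 11.463 25.531
3 2.631 8.478 36.527
4 2.262 6.270 45.984
5 1.946 4.637 54.117
6 1.673 3.430 61.111
7 1.439 2.537 67.126
final: 67.126 6.064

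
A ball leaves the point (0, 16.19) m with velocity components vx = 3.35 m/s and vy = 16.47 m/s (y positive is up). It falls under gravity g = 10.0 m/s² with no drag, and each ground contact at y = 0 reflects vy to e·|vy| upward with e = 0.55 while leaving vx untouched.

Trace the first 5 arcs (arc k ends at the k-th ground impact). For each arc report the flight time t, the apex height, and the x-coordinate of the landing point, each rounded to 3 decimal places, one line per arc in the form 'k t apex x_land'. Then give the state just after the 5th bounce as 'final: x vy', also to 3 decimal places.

1 4.086 29.753 13.689
2 2.683 9.000 22.679
3 1.476 2.723 27.623
4 0.812 0.824 30.342
5 0.446 0.249 31.837
final: 31.837 1.228

Arc 1: start y=16.190, vy=16.470 → t=4.086, apex=29.753, x_land=13.689, impact vy=-24.394
  bounce: vy ← 0.55·24.394 = 13.417
Arc 2: start y=0.000, vy=13.417 → t=2.683, apex=9.000, x_land=22.679, impact vy=-13.417
  bounce: vy ← 0.55·13.417 = 7.379
Arc 3: start y=0.000, vy=7.379 → t=1.476, apex=2.723, x_land=27.623, impact vy=-7.379
  bounce: vy ← 0.55·7.379 = 4.059
Arc 4: start y=0.000, vy=4.059 → t=0.812, apex=0.824, x_land=30.342, impact vy=-4.059
  bounce: vy ← 0.55·4.059 = 2.232
Arc 5: start y=0.000, vy=2.232 → t=0.446, apex=0.249, x_land=31.837, impact vy=-2.232
  bounce: vy ← 0.55·2.232 = 1.228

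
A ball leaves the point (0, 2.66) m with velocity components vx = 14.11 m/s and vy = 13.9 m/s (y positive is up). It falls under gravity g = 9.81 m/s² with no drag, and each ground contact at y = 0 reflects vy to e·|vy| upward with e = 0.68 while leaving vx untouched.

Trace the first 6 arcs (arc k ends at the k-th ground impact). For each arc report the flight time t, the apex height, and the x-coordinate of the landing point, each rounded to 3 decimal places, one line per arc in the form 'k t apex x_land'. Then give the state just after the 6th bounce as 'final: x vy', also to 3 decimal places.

1 3.014 12.508 42.524
2 2.172 5.784 73.168
3 1.477 2.674 94.005
4 1.004 1.237 108.174
5 0.683 0.572 117.810
6 0.464 0.264 124.362
final: 124.362 1.549

Arc 1: start y=2.660, vy=13.900 → t=3.014, apex=12.508, x_land=42.524, impact vy=-15.665
  bounce: vy ← 0.68·15.665 = 10.652
Arc 2: start y=0.000, vy=10.652 → t=2.172, apex=5.784, x_land=73.168, impact vy=-10.652
  bounce: vy ← 0.68·10.652 = 7.244
Arc 3: start y=0.000, vy=7.244 → t=1.477, apex=2.674, x_land=94.005, impact vy=-7.244
  bounce: vy ← 0.68·7.244 = 4.926
Arc 4: start y=0.000, vy=4.926 → t=1.004, apex=1.237, x_land=108.174, impact vy=-4.926
  bounce: vy ← 0.68·4.926 = 3.349
Arc 5: start y=0.000, vy=3.349 → t=0.683, apex=0.572, x_land=117.810, impact vy=-3.349
  bounce: vy ← 0.68·3.349 = 2.278
Arc 6: start y=0.000, vy=2.278 → t=0.464, apex=0.264, x_land=124.362, impact vy=-2.278
  bounce: vy ← 0.68·2.278 = 1.549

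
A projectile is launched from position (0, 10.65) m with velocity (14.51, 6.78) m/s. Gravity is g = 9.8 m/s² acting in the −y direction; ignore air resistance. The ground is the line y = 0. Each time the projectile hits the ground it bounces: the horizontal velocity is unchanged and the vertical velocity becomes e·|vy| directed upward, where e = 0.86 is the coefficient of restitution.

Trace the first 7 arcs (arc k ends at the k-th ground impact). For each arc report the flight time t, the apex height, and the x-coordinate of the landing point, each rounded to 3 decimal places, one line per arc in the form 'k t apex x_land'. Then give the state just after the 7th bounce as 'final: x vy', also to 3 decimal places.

Arc 1: start y=10.650, vy=6.780 → t=2.320, apex=12.995, x_land=33.669, impact vy=-15.960
  bounce: vy ← 0.86·15.960 = 13.725
Arc 2: start y=0.000, vy=13.725 → t=2.801, apex=9.611, x_land=74.312, impact vy=-13.725
  bounce: vy ← 0.86·13.725 = 11.804
Arc 3: start y=0.000, vy=11.804 → t=2.409, apex=7.109, x_land=109.265, impact vy=-11.804
  bounce: vy ← 0.86·11.804 = 10.151
Arc 4: start y=0.000, vy=10.151 → t=2.072, apex=5.257, x_land=139.325, impact vy=-10.151
  bounce: vy ← 0.86·10.151 = 8.730
Arc 5: start y=0.000, vy=8.730 → t=1.782, apex=3.888, x_land=165.177, impact vy=-8.730
  bounce: vy ← 0.86·8.730 = 7.508
Arc 6: start y=0.000, vy=7.508 → t=1.532, apex=2.876, x_land=187.409, impact vy=-7.508
  bounce: vy ← 0.86·7.508 = 6.457
Arc 7: start y=0.000, vy=6.457 → t=1.318, apex=2.127, x_land=206.529, impact vy=-6.457
  bounce: vy ← 0.86·6.457 = 5.553

1 2.320 12.995 33.669
2 2.801 9.611 74.312
3 2.409 7.109 109.265
4 2.072 5.257 139.325
5 1.782 3.888 165.177
6 1.532 2.876 187.409
7 1.318 2.127 206.529
final: 206.529 5.553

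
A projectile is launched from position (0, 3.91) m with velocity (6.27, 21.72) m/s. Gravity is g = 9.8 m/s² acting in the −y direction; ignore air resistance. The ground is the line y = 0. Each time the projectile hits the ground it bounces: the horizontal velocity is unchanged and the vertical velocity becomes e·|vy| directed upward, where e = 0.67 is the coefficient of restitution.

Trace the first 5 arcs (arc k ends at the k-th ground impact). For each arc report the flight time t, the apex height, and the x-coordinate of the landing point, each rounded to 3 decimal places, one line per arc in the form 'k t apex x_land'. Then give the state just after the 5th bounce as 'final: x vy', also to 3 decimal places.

1 4.606 27.979 28.879
2 3.202 12.560 48.956
3 2.145 5.638 62.407
4 1.437 2.531 71.420
5 0.963 1.136 77.458
final: 77.458 3.162

Arc 1: start y=3.910, vy=21.720 → t=4.606, apex=27.979, x_land=28.879, impact vy=-23.418
  bounce: vy ← 0.67·23.418 = 15.690
Arc 2: start y=0.000, vy=15.690 → t=3.202, apex=12.560, x_land=48.956, impact vy=-15.690
  bounce: vy ← 0.67·15.690 = 10.512
Arc 3: start y=0.000, vy=10.512 → t=2.145, apex=5.638, x_land=62.407, impact vy=-10.512
  bounce: vy ← 0.67·10.512 = 7.043
Arc 4: start y=0.000, vy=7.043 → t=1.437, apex=2.531, x_land=71.420, impact vy=-7.043
  bounce: vy ← 0.67·7.043 = 4.719
Arc 5: start y=0.000, vy=4.719 → t=0.963, apex=1.136, x_land=77.458, impact vy=-4.719
  bounce: vy ← 0.67·4.719 = 3.162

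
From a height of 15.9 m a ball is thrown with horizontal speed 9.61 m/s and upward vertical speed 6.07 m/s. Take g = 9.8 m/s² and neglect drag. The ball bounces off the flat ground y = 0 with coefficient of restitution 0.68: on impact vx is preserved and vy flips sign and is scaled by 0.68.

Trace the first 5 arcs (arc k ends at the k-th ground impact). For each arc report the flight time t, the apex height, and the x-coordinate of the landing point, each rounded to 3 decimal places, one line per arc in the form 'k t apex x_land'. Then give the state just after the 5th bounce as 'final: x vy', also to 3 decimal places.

1 2.524 17.780 24.258
2 2.591 8.221 49.154
3 1.762 3.802 66.083
4 1.198 1.758 77.595
5 0.815 0.813 85.423
final: 85.423 2.714

Arc 1: start y=15.900, vy=6.070 → t=2.524, apex=17.780, x_land=24.258, impact vy=-18.668
  bounce: vy ← 0.68·18.668 = 12.694
Arc 2: start y=0.000, vy=12.694 → t=2.591, apex=8.221, x_land=49.154, impact vy=-12.694
  bounce: vy ← 0.68·12.694 = 8.632
Arc 3: start y=0.000, vy=8.632 → t=1.762, apex=3.802, x_land=66.083, impact vy=-8.632
  bounce: vy ← 0.68·8.632 = 5.870
Arc 4: start y=0.000, vy=5.870 → t=1.198, apex=1.758, x_land=77.595, impact vy=-5.870
  bounce: vy ← 0.68·5.870 = 3.991
Arc 5: start y=0.000, vy=3.991 → t=0.815, apex=0.813, x_land=85.423, impact vy=-3.991
  bounce: vy ← 0.68·3.991 = 2.714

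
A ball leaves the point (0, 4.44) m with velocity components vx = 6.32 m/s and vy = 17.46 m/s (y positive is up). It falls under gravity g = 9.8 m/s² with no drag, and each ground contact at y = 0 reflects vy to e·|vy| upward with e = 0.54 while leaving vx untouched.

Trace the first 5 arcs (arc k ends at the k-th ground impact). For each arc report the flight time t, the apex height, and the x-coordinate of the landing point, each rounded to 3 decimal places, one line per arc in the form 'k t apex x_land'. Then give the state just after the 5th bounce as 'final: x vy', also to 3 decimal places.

1 3.802 19.994 24.026
2 2.182 5.830 37.814
3 1.178 1.700 45.259
4 0.636 0.496 49.280
5 0.344 0.145 51.451
final: 51.451 0.909

Arc 1: start y=4.440, vy=17.460 → t=3.802, apex=19.994, x_land=24.026, impact vy=-19.796
  bounce: vy ← 0.54·19.796 = 10.690
Arc 2: start y=0.000, vy=10.690 → t=2.182, apex=5.830, x_land=37.814, impact vy=-10.690
  bounce: vy ← 0.54·10.690 = 5.772
Arc 3: start y=0.000, vy=5.772 → t=1.178, apex=1.700, x_land=45.259, impact vy=-5.772
  bounce: vy ← 0.54·5.772 = 3.117
Arc 4: start y=0.000, vy=3.117 → t=0.636, apex=0.496, x_land=49.280, impact vy=-3.117
  bounce: vy ← 0.54·3.117 = 1.683
Arc 5: start y=0.000, vy=1.683 → t=0.344, apex=0.145, x_land=51.451, impact vy=-1.683
  bounce: vy ← 0.54·1.683 = 0.909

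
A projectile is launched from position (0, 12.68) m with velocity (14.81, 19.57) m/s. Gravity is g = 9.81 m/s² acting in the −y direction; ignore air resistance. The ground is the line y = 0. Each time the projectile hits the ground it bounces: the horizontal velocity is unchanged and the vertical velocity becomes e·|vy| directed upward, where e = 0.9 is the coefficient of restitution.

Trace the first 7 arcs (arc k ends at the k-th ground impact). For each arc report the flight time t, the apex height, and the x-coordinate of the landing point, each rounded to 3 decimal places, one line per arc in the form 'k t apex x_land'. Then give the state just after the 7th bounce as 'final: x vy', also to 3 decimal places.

1 4.557 32.200 67.490
2 4.612 26.082 135.793
3 4.151 21.127 197.265
4 3.736 17.112 252.590
5 3.362 13.861 302.383
6 3.026 11.227 347.196
7 2.723 9.094 387.528
final: 387.528 12.022

Arc 1: start y=12.680, vy=19.570 → t=4.557, apex=32.200, x_land=67.490, impact vy=-25.135
  bounce: vy ← 0.9·25.135 = 22.621
Arc 2: start y=0.000, vy=22.621 → t=4.612, apex=26.082, x_land=135.793, impact vy=-22.621
  bounce: vy ← 0.9·22.621 = 20.359
Arc 3: start y=0.000, vy=20.359 → t=4.151, apex=21.127, x_land=197.265, impact vy=-20.359
  bounce: vy ← 0.9·20.359 = 18.323
Arc 4: start y=0.000, vy=18.323 → t=3.736, apex=17.112, x_land=252.590, impact vy=-18.323
  bounce: vy ← 0.9·18.323 = 16.491
Arc 5: start y=0.000, vy=16.491 → t=3.362, apex=13.861, x_land=302.383, impact vy=-16.491
  bounce: vy ← 0.9·16.491 = 14.842
Arc 6: start y=0.000, vy=14.842 → t=3.026, apex=11.227, x_land=347.196, impact vy=-14.842
  bounce: vy ← 0.9·14.842 = 13.358
Arc 7: start y=0.000, vy=13.358 → t=2.723, apex=9.094, x_land=387.528, impact vy=-13.358
  bounce: vy ← 0.9·13.358 = 12.022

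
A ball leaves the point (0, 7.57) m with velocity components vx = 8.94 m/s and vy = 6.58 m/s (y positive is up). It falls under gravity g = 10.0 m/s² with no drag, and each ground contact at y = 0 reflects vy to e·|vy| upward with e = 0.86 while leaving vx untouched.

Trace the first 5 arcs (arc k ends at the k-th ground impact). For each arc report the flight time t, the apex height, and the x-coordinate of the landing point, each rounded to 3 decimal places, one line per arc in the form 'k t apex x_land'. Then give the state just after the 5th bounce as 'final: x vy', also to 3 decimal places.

1 2.053 9.735 18.357
2 2.400 7.200 39.813
3 2.064 5.325 58.265
4 1.775 3.938 74.133
5 1.527 2.913 87.780
final: 87.780 6.564

Arc 1: start y=7.570, vy=6.580 → t=2.053, apex=9.735, x_land=18.357, impact vy=-13.953
  bounce: vy ← 0.86·13.953 = 12.000
Arc 2: start y=0.000, vy=12.000 → t=2.400, apex=7.200, x_land=39.813, impact vy=-12.000
  bounce: vy ← 0.86·12.000 = 10.320
Arc 3: start y=0.000, vy=10.320 → t=2.064, apex=5.325, x_land=58.265, impact vy=-10.320
  bounce: vy ← 0.86·10.320 = 8.875
Arc 4: start y=0.000, vy=8.875 → t=1.775, apex=3.938, x_land=74.133, impact vy=-8.875
  bounce: vy ← 0.86·8.875 = 7.633
Arc 5: start y=0.000, vy=7.633 → t=1.527, apex=2.913, x_land=87.780, impact vy=-7.633
  bounce: vy ← 0.86·7.633 = 6.564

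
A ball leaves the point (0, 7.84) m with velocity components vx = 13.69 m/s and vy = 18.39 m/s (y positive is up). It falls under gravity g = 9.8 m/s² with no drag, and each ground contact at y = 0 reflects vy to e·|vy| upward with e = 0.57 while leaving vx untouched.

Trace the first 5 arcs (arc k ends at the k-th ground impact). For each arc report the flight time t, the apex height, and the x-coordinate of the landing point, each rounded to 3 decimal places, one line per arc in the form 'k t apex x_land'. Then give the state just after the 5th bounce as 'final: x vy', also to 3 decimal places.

1 4.140 25.095 56.671
2 2.580 8.153 91.989
3 1.471 2.649 112.121
4 0.838 0.861 123.596
5 0.478 0.280 130.136
final: 130.136 1.334

Arc 1: start y=7.840, vy=18.390 → t=4.140, apex=25.095, x_land=56.671, impact vy=-22.178
  bounce: vy ← 0.57·22.178 = 12.641
Arc 2: start y=0.000, vy=12.641 → t=2.580, apex=8.153, x_land=91.989, impact vy=-12.641
  bounce: vy ← 0.57·12.641 = 7.206
Arc 3: start y=0.000, vy=7.206 → t=1.471, apex=2.649, x_land=112.121, impact vy=-7.206
  bounce: vy ← 0.57·7.206 = 4.107
Arc 4: start y=0.000, vy=4.107 → t=0.838, apex=0.861, x_land=123.596, impact vy=-4.107
  bounce: vy ← 0.57·4.107 = 2.341
Arc 5: start y=0.000, vy=2.341 → t=0.478, apex=0.280, x_land=130.136, impact vy=-2.341
  bounce: vy ← 0.57·2.341 = 1.334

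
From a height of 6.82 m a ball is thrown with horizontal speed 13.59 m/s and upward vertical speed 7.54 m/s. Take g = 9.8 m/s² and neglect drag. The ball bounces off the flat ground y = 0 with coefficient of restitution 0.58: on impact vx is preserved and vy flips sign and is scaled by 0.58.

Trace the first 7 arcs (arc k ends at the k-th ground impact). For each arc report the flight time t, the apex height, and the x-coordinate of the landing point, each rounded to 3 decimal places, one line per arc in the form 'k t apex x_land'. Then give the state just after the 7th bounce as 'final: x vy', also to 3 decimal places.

Arc 1: start y=6.820, vy=7.540 → t=2.178, apex=9.721, x_land=29.597, impact vy=-13.803
  bounce: vy ← 0.58·13.803 = 8.006
Arc 2: start y=0.000, vy=8.006 → t=1.634, apex=3.270, x_land=51.801, impact vy=-8.006
  bounce: vy ← 0.58·8.006 = 4.643
Arc 3: start y=0.000, vy=4.643 → t=0.948, apex=1.100, x_land=64.679, impact vy=-4.643
  bounce: vy ← 0.58·4.643 = 2.693
Arc 4: start y=0.000, vy=2.693 → t=0.550, apex=0.370, x_land=72.148, impact vy=-2.693
  bounce: vy ← 0.58·2.693 = 1.562
Arc 5: start y=0.000, vy=1.562 → t=0.319, apex=0.124, x_land=76.481, impact vy=-1.562
  bounce: vy ← 0.58·1.562 = 0.906
Arc 6: start y=0.000, vy=0.906 → t=0.185, apex=0.042, x_land=78.993, impact vy=-0.906
  bounce: vy ← 0.58·0.906 = 0.525
Arc 7: start y=0.000, vy=0.525 → t=0.107, apex=0.014, x_land=80.451, impact vy=-0.525
  bounce: vy ← 0.58·0.525 = 0.305

1 2.178 9.721 29.597
2 1.634 3.270 51.801
3 0.948 1.100 64.679
4 0.550 0.370 72.148
5 0.319 0.124 76.481
6 0.185 0.042 78.993
7 0.107 0.014 80.451
final: 80.451 0.305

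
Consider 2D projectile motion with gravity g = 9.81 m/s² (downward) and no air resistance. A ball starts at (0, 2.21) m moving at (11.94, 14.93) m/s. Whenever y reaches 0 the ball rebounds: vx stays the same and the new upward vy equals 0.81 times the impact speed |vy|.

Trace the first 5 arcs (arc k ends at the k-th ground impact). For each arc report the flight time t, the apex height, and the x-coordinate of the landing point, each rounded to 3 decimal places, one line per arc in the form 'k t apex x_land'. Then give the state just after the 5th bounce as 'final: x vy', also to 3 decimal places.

1 3.185 13.571 38.032
2 2.695 8.904 70.206
3 2.183 5.842 96.268
4 1.768 3.833 117.377
5 1.432 2.515 134.476
final: 134.476 5.690

Arc 1: start y=2.210, vy=14.930 → t=3.185, apex=13.571, x_land=38.032, impact vy=-16.318
  bounce: vy ← 0.81·16.318 = 13.217
Arc 2: start y=0.000, vy=13.217 → t=2.695, apex=8.904, x_land=70.206, impact vy=-13.217
  bounce: vy ← 0.81·13.217 = 10.706
Arc 3: start y=0.000, vy=10.706 → t=2.183, apex=5.842, x_land=96.268, impact vy=-10.706
  bounce: vy ← 0.81·10.706 = 8.672
Arc 4: start y=0.000, vy=8.672 → t=1.768, apex=3.833, x_land=117.377, impact vy=-8.672
  bounce: vy ← 0.81·8.672 = 7.024
Arc 5: start y=0.000, vy=7.024 → t=1.432, apex=2.515, x_land=134.476, impact vy=-7.024
  bounce: vy ← 0.81·7.024 = 5.690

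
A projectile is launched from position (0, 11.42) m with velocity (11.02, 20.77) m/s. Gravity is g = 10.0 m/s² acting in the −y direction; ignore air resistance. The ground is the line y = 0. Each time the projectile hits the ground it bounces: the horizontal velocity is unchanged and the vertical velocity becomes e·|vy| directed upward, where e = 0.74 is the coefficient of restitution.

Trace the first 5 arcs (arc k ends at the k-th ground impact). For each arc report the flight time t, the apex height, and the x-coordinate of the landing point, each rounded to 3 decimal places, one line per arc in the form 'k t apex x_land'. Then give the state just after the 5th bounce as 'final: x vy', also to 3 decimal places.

Arc 1: start y=11.420, vy=20.770 → t=4.646, apex=32.990, x_land=51.195, impact vy=-25.686
  bounce: vy ← 0.74·25.686 = 19.008
Arc 2: start y=0.000, vy=19.008 → t=3.802, apex=18.065, x_land=93.089, impact vy=-19.008
  bounce: vy ← 0.74·19.008 = 14.066
Arc 3: start y=0.000, vy=14.066 → t=2.813, apex=9.892, x_land=124.090, impact vy=-14.066
  bounce: vy ← 0.74·14.066 = 10.409
Arc 4: start y=0.000, vy=10.409 → t=2.082, apex=5.417, x_land=147.031, impact vy=-10.409
  bounce: vy ← 0.74·10.409 = 7.702
Arc 5: start y=0.000, vy=7.702 → t=1.540, apex=2.966, x_land=164.007, impact vy=-7.702
  bounce: vy ← 0.74·7.702 = 5.700

1 4.646 32.990 51.195
2 3.802 18.065 93.089
3 2.813 9.892 124.090
4 2.082 5.417 147.031
5 1.540 2.966 164.007
final: 164.007 5.700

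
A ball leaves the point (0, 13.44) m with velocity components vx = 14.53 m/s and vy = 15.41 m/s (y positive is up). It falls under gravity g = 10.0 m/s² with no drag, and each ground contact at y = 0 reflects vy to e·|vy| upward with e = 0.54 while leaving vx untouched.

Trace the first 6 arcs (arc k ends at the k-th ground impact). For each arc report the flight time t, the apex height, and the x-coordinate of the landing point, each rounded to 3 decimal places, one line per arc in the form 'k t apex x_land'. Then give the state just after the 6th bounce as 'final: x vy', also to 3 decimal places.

Arc 1: start y=13.440, vy=15.410 → t=3.791, apex=25.313, x_land=55.084, impact vy=-22.500
  bounce: vy ← 0.54·22.500 = 12.150
Arc 2: start y=0.000, vy=12.150 → t=2.430, apex=7.381, x_land=90.392, impact vy=-12.150
  bounce: vy ← 0.54·12.150 = 6.561
Arc 3: start y=0.000, vy=6.561 → t=1.312, apex=2.152, x_land=109.459, impact vy=-6.561
  bounce: vy ← 0.54·6.561 = 3.543
Arc 4: start y=0.000, vy=3.543 → t=0.709, apex=0.628, x_land=119.755, impact vy=-3.543
  bounce: vy ← 0.54·3.543 = 1.913
Arc 5: start y=0.000, vy=1.913 → t=0.383, apex=0.183, x_land=125.315, impact vy=-1.913
  bounce: vy ← 0.54·1.913 = 1.033
Arc 6: start y=0.000, vy=1.033 → t=0.207, apex=0.053, x_land=128.317, impact vy=-1.033
  bounce: vy ← 0.54·1.033 = 0.558

1 3.791 25.313 55.084
2 2.430 7.381 90.392
3 1.312 2.152 109.459
4 0.709 0.628 119.755
5 0.383 0.183 125.315
6 0.207 0.053 128.317
final: 128.317 0.558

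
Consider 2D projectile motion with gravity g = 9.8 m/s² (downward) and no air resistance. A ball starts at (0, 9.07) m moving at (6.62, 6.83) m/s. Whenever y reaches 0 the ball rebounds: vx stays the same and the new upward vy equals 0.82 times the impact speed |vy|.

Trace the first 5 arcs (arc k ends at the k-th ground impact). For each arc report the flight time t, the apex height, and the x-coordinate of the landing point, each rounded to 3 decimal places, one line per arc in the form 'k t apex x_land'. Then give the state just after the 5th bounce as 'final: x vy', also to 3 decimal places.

1 2.226 11.450 14.733
2 2.507 7.699 31.329
3 2.056 5.177 44.938
4 1.686 3.481 56.098
5 1.382 2.341 65.248
final: 65.248 5.554

Arc 1: start y=9.070, vy=6.830 → t=2.226, apex=11.450, x_land=14.733, impact vy=-14.981
  bounce: vy ← 0.82·14.981 = 12.284
Arc 2: start y=0.000, vy=12.284 → t=2.507, apex=7.699, x_land=31.329, impact vy=-12.284
  bounce: vy ← 0.82·12.284 = 10.073
Arc 3: start y=0.000, vy=10.073 → t=2.056, apex=5.177, x_land=44.938, impact vy=-10.073
  bounce: vy ← 0.82·10.073 = 8.260
Arc 4: start y=0.000, vy=8.260 → t=1.686, apex=3.481, x_land=56.098, impact vy=-8.260
  bounce: vy ← 0.82·8.260 = 6.773
Arc 5: start y=0.000, vy=6.773 → t=1.382, apex=2.341, x_land=65.248, impact vy=-6.773
  bounce: vy ← 0.82·6.773 = 5.554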